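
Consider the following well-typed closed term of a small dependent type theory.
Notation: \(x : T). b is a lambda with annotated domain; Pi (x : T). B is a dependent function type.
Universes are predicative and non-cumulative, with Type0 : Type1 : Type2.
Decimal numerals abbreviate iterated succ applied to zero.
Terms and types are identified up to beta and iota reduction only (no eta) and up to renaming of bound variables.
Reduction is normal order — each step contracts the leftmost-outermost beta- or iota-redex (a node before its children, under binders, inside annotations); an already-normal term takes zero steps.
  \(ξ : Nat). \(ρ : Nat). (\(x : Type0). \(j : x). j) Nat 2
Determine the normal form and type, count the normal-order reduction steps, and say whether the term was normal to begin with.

reduced normal form:
  \(ξ : Nat). \(ρ : Nat). 2
the term's type:
  Pi (ξ : Nat). Pi (ρ : Nat). Nat
normal-order step count: 2
term was already normal: no
first contracted redex: a beta-redex


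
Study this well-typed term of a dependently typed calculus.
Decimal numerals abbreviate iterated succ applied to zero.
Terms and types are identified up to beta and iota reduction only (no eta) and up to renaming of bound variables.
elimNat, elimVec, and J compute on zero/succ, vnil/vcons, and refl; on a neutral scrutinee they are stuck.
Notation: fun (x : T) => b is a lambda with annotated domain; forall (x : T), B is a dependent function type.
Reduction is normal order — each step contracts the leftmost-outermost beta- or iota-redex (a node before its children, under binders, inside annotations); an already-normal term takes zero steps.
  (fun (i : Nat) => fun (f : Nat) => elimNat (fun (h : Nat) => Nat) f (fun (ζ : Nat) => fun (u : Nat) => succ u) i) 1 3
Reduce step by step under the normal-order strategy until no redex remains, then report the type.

normal-order reduction sequence:
  (fun (i : Nat) => fun (f : Nat) => elimNat (fun (h : Nat) => Nat) f (fun (ζ : Nat) => fun (u : Nat) => succ u) i) 1 3
  ~> (fun (i : Nat) => elimNat (fun (f : Nat) => Nat) i (fun (h : Nat) => fun (ζ : Nat) => succ ζ) 1) 3
  ~> elimNat (fun (i : Nat) => Nat) 3 (fun (f : Nat) => fun (h : Nat) => succ h) 1
  ~> (fun (i : Nat) => fun (f : Nat) => succ f) 0 (elimNat (fun (h : Nat) => Nat) 3 (fun (ζ : Nat) => fun (u : Nat) => succ u) 0)
  ~> (fun (i : Nat) => succ i) (elimNat (fun (f : Nat) => Nat) 3 (fun (h : Nat) => fun (ζ : Nat) => succ ζ) 0)
  ~> succ (elimNat (fun (i : Nat) => Nat) 3 (fun (f : Nat) => fun (h : Nat) => succ h) 0)
  ~> 4
type:
  Nat


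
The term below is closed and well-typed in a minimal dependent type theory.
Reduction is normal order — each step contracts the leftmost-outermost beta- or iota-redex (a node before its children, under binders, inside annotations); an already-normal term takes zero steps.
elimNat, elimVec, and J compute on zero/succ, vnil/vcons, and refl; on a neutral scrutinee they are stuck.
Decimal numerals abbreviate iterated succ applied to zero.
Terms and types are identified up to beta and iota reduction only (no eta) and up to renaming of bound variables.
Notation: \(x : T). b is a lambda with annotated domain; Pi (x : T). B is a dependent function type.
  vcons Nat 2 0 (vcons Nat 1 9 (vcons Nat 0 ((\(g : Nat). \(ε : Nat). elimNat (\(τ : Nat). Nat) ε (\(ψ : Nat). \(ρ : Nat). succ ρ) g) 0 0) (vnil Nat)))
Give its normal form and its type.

normal form:
  vcons Nat 2 0 (vcons Nat 1 9 (vcons Nat 0 0 (vnil Nat)))
the term's type:
  Vec Nat 3
observation: the first redex contracted is a beta-redex; the normal form is reached in 3 normal-order steps.


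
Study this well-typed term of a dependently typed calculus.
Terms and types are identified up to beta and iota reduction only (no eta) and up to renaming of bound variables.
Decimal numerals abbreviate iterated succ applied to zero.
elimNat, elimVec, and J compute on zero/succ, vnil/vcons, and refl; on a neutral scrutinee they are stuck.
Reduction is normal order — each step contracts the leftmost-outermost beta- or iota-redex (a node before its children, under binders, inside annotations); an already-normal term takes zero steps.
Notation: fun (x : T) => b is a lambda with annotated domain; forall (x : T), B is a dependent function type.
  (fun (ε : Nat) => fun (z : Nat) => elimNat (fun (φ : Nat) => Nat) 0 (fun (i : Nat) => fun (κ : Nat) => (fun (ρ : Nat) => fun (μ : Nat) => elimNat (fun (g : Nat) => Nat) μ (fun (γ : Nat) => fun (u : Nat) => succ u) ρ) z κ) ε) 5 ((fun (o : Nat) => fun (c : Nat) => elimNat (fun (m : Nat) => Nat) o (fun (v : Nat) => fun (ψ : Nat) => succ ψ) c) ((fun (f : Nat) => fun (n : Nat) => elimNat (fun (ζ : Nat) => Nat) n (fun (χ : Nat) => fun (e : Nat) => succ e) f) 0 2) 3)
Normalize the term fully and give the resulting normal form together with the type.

reduced normal form:
  25
the term's type:
  Nat
observation: contracting a beta-redex first, the term normalizes in 183 steps.


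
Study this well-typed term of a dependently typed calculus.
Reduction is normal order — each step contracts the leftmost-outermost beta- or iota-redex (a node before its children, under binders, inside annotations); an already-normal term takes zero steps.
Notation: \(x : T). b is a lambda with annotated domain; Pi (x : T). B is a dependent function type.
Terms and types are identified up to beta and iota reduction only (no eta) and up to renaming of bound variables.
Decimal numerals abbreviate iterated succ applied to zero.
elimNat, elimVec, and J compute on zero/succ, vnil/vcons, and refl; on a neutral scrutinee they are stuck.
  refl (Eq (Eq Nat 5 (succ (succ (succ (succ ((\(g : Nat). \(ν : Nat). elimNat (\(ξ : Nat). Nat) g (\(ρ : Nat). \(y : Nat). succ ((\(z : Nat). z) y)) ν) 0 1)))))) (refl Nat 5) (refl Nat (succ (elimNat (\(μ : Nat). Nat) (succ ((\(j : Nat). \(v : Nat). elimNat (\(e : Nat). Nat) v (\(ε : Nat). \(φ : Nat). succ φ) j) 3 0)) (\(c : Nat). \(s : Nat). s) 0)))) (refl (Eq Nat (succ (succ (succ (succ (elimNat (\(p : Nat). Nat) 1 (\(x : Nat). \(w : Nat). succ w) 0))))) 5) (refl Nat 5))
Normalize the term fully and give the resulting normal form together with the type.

reduced normal form:
  refl (Eq (Eq Nat 5 5) (refl Nat 5) (refl Nat 5)) (refl (Eq Nat 5 5) (refl Nat 5))
type:
  Eq (Eq (Eq Nat 5 5) (refl Nat 5) (refl Nat 5)) (refl (Eq Nat 5 5) (refl Nat 5)) (refl (Eq Nat 5 5) (refl Nat 5))
observation: 21 normal-order steps separate the term from its normal form.


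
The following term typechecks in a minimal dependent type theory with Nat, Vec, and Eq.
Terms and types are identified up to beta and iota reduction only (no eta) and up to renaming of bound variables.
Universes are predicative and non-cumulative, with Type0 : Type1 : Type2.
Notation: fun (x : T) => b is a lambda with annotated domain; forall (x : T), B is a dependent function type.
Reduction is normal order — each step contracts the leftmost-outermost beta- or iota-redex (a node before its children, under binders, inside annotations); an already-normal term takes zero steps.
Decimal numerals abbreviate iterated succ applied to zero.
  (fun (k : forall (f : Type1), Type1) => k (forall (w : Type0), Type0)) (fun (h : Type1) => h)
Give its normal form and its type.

normal form:
  forall (k : Type0), Type0
inferred type:
  Type1


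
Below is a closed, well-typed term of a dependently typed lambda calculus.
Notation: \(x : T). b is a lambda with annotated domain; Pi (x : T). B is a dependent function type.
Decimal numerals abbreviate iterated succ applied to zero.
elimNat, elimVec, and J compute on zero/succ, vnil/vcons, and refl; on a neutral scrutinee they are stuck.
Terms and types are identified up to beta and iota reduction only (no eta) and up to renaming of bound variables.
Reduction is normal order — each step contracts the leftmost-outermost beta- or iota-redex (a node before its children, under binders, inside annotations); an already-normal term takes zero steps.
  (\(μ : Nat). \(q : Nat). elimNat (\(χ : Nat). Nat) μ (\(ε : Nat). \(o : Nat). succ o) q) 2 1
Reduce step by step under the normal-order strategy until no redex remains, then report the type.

normal-order reduction:
  (\(μ : Nat). \(q : Nat). elimNat (\(χ : Nat). Nat) μ (\(ε : Nat). \(o : Nat). succ o) q) 2 1
  ~> (\(μ : Nat). elimNat (\(q : Nat). Nat) 2 (\(χ : Nat). \(ε : Nat). succ ε) μ) 1
  ~> elimNat (\(μ : Nat). Nat) 2 (\(q : Nat). \(χ : Nat). succ χ) 1
  ~> (\(μ : Nat). \(q : Nat). succ q) 0 (elimNat (\(χ : Nat). Nat) 2 (\(ε : Nat). \(o : Nat). succ o) 0)
  ~> (\(μ : Nat). succ μ) (elimNat (\(q : Nat). Nat) 2 (\(χ : Nat). \(ε : Nat). succ ε) 0)
  ~> succ (elimNat (\(μ : Nat). Nat) 2 (\(q : Nat). \(χ : Nat). succ χ) 0)
  ~> 3
the term's type:
  Nat


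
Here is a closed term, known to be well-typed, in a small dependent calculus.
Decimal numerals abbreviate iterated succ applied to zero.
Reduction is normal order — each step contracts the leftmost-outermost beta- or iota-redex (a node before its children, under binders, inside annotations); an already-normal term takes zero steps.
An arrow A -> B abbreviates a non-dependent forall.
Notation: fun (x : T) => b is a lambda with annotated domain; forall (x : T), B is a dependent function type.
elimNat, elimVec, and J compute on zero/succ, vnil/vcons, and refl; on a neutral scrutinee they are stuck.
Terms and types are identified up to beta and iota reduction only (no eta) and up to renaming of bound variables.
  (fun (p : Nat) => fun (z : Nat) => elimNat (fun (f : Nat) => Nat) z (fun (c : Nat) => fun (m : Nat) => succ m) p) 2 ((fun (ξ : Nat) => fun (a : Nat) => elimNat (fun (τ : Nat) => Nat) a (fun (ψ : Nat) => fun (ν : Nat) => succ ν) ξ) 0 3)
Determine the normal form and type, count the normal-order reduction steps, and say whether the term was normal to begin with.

reduced normal form:
  5
type:
  Nat
steps to reach normal form (normal order): 12
already normal: no
first contracted redex: a beta-redex


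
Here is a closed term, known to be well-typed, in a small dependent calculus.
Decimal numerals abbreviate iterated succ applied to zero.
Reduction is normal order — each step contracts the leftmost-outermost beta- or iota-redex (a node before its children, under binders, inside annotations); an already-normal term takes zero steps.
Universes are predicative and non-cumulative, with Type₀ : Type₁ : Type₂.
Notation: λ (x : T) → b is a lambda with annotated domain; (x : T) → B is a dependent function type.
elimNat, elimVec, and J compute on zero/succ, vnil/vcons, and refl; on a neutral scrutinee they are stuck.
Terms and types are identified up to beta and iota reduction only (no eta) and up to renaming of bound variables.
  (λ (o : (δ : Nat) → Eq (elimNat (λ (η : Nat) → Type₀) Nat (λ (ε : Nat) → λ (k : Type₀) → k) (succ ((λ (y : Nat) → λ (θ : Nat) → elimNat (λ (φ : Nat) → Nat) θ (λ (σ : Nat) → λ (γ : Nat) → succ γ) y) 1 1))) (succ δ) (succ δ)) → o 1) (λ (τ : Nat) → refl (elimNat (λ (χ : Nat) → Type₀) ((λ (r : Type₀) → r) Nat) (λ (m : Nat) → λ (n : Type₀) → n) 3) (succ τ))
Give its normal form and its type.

reduced normal form:
  refl Nat 2
the term's type:
  Eq Nat 2 2
observation: normalization takes exactly 13 steps under the normal-order strategy.


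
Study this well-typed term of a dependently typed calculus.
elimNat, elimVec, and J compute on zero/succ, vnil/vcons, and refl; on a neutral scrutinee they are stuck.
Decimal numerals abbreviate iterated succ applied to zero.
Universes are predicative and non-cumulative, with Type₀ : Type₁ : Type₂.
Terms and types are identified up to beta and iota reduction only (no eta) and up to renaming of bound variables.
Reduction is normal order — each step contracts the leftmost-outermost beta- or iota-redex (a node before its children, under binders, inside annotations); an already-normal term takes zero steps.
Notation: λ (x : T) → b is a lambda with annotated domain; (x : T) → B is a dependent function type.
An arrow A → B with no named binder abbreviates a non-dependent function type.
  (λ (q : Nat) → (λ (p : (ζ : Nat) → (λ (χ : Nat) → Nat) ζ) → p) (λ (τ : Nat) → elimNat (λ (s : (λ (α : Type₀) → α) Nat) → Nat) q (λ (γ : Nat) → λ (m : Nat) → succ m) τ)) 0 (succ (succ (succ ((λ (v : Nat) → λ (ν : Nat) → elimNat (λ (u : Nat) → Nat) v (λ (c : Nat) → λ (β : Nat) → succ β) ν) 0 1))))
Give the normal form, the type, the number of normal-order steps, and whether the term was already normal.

resulting normal form:
  4
the term's type:
  Nat
steps to reach normal form (normal order): 23
already normal: no
first redex: a beta-redex


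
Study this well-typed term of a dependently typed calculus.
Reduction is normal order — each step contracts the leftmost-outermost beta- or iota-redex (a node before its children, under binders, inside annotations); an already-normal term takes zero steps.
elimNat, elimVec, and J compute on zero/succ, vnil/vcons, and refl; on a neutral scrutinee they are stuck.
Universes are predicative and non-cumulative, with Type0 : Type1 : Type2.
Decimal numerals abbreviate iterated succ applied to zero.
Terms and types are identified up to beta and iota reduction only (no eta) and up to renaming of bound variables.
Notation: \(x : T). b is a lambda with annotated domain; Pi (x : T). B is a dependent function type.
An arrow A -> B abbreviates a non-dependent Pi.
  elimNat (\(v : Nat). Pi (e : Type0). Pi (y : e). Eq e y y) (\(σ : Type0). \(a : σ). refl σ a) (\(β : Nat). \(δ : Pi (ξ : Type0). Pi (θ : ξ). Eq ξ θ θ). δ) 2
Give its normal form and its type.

reduced normal form:
  \(v : Type0). \(e : v). refl v e
inferred type:
  Pi (v : Type0). Pi (e : v). Eq v e e


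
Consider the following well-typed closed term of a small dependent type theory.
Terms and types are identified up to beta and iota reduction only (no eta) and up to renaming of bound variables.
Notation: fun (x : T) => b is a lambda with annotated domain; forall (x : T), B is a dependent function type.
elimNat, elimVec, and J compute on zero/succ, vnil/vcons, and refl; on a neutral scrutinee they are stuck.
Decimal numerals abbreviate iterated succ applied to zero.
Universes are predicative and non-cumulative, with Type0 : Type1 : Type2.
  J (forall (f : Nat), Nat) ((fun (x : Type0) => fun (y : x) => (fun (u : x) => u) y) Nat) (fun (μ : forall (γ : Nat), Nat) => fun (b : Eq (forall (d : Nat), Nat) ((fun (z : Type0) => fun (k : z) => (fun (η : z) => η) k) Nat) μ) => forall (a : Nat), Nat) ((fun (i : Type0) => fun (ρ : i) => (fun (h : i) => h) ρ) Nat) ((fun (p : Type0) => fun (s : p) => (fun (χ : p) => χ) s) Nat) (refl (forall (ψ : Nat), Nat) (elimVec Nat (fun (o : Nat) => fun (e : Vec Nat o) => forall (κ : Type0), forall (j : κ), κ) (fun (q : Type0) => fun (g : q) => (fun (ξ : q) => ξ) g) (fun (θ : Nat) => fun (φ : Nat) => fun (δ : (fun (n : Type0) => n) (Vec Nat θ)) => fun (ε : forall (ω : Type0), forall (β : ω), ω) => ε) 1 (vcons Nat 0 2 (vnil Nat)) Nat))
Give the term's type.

type:
  forall (f : Nat), Nat


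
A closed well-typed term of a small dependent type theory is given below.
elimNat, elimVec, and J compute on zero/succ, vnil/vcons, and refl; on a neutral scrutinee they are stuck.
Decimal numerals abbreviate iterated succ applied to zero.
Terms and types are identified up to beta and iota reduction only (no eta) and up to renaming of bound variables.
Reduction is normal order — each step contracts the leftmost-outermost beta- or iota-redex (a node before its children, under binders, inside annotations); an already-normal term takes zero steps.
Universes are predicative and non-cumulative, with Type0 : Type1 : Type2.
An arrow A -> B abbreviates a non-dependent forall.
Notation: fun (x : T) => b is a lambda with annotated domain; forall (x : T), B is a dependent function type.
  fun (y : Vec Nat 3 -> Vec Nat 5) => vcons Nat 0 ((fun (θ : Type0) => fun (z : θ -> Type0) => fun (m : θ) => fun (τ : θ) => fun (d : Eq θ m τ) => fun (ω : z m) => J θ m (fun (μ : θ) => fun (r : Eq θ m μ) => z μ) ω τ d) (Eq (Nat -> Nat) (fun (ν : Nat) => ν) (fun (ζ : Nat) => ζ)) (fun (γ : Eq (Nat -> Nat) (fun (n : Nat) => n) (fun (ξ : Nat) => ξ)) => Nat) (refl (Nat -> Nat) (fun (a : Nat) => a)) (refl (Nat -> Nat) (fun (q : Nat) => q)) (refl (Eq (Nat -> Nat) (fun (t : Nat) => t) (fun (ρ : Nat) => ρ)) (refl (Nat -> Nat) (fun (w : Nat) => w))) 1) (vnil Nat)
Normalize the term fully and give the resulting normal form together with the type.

normal form:
  fun (y : Vec Nat 3 -> Vec Nat 5) => vcons Nat 0 1 (vnil Nat)
type:
  (Vec Nat 3 -> Vec Nat 5) -> Vec Nat 1


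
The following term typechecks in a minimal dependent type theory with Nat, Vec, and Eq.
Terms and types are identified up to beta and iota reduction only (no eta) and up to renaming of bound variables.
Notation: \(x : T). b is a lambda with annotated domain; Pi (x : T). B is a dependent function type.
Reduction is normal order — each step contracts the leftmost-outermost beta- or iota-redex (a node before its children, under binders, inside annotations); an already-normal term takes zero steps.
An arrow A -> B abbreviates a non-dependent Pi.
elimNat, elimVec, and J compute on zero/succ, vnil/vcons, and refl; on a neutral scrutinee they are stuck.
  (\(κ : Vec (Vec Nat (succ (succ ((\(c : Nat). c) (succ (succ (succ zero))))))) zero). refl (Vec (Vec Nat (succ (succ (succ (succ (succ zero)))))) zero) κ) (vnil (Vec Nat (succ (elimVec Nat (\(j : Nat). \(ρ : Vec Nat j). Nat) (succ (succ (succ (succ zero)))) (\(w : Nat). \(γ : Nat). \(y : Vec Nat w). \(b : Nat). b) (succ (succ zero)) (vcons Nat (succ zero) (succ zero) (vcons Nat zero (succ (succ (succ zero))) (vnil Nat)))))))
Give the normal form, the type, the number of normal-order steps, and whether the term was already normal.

normal form:
  refl (Vec (Vec Nat (succ (succ (succ (succ (succ zero)))))) zero) (vnil (Vec Nat (succ (succ (succ (succ (succ zero)))))))
the term's type:
  Eq (Vec (Vec Nat (succ (succ (succ (succ (succ zero)))))) zero) (vnil (Vec Nat (succ (succ (succ (succ (succ zero))))))) (vnil (Vec Nat (succ (succ (succ (succ (succ zero)))))))
normal-order step count: 12
started in normal form: no
first redex: a beta-redex


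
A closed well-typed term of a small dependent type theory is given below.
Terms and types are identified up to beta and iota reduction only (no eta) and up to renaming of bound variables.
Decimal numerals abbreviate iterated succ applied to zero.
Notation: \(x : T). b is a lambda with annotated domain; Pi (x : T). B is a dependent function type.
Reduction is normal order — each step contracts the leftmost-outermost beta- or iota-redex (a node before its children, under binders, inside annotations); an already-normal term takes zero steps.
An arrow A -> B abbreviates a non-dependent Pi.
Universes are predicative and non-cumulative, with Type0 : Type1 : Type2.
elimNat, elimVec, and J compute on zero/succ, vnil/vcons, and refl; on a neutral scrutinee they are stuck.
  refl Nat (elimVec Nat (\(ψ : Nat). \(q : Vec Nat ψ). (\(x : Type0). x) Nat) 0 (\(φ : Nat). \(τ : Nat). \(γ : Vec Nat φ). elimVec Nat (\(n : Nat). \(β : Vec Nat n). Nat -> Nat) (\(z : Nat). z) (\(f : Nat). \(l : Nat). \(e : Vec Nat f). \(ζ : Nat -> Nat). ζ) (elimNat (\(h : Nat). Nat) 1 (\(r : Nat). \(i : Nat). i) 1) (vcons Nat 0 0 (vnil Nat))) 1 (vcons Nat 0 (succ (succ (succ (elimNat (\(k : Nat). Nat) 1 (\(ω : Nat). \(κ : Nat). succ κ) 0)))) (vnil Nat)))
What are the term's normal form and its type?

normal form:
  refl Nat 0
type:
  Eq Nat 0 0
observation: 12 normal-order steps separate the term from its normal form.


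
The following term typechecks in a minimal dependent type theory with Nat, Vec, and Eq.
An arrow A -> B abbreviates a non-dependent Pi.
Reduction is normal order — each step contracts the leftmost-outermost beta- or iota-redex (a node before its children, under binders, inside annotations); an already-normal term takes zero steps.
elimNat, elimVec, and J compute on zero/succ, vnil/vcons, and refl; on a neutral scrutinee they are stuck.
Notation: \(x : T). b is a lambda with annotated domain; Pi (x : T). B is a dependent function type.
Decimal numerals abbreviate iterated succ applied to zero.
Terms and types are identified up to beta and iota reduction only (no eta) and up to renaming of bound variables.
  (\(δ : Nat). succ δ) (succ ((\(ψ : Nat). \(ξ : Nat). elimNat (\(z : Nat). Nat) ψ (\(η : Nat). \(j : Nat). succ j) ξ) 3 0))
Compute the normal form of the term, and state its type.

normal form:
  5
inferred type:
  Nat
observation: the term reaches its normal form after 4 normal-order steps.


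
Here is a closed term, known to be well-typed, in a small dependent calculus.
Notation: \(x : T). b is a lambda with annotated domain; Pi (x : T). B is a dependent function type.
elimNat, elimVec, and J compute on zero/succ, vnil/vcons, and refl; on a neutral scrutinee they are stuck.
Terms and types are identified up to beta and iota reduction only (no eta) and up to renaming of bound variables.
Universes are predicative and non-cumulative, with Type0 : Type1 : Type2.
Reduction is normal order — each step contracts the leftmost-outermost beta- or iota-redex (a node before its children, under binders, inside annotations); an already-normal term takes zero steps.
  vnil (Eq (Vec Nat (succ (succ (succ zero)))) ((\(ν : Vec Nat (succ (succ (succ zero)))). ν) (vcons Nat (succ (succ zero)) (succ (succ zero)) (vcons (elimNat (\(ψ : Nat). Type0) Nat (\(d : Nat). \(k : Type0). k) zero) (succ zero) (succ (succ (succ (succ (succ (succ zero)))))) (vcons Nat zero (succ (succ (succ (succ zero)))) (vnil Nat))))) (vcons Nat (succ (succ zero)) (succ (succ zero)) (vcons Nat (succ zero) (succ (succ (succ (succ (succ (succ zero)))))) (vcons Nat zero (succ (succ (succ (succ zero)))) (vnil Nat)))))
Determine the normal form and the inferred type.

resulting normal form:
  vnil (Eq (Vec Nat (succ (succ (succ zero)))) (vcons Nat (succ (succ zero)) (succ (succ zero)) (vcons Nat (succ zero) (succ (succ (succ (succ (succ (succ zero)))))) (vcons Nat zero (succ (succ (succ (succ zero)))) (vnil Nat)))) (vcons Nat (succ (succ zero)) (succ (succ zero)) (vcons Nat (succ zero) (succ (succ (succ (succ (succ (succ zero)))))) (vcons Nat zero (succ (succ (succ (succ zero)))) (vnil Nat)))))
the term's type:
  Vec (Eq (Vec Nat (succ (succ (succ zero)))) (vcons Nat (succ (succ zero)) (succ (succ zero)) (vcons Nat (succ zero) (succ (succ (succ (succ (succ (succ zero)))))) (vcons Nat zero (succ (succ (succ (succ zero)))) (vnil Nat)))) (vcons Nat (succ (succ zero)) (succ (succ zero)) (vcons Nat (succ zero) (succ (succ (succ (succ (succ (succ zero)))))) (vcons Nat zero (succ (succ (succ (succ zero)))) (vnil Nat))))) zero


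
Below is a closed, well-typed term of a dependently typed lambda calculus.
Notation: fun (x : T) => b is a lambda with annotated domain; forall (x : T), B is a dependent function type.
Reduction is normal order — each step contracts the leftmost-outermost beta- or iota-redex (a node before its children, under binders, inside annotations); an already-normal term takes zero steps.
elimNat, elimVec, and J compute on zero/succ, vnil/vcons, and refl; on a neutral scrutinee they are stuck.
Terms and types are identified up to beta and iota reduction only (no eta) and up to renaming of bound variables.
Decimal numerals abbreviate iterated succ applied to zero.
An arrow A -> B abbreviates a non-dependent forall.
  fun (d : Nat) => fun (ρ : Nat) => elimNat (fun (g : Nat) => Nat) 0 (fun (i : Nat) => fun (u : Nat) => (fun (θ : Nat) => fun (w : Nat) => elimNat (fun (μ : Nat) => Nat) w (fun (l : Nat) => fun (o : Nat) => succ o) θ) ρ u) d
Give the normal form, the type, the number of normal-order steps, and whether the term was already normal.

normal form:
  fun (d : Nat) => fun (ρ : Nat) => elimNat (fun (g : Nat) => Nat) 0 (fun (i : Nat) => fun (u : Nat) => elimNat (fun (θ : Nat) => Nat) u (fun (w : Nat) => fun (μ : Nat) => succ μ) ρ) d
inferred type:
  Nat -> Nat -> Nat
reduction steps (normal order): 2
already normal: no
first redex: a beta-redex


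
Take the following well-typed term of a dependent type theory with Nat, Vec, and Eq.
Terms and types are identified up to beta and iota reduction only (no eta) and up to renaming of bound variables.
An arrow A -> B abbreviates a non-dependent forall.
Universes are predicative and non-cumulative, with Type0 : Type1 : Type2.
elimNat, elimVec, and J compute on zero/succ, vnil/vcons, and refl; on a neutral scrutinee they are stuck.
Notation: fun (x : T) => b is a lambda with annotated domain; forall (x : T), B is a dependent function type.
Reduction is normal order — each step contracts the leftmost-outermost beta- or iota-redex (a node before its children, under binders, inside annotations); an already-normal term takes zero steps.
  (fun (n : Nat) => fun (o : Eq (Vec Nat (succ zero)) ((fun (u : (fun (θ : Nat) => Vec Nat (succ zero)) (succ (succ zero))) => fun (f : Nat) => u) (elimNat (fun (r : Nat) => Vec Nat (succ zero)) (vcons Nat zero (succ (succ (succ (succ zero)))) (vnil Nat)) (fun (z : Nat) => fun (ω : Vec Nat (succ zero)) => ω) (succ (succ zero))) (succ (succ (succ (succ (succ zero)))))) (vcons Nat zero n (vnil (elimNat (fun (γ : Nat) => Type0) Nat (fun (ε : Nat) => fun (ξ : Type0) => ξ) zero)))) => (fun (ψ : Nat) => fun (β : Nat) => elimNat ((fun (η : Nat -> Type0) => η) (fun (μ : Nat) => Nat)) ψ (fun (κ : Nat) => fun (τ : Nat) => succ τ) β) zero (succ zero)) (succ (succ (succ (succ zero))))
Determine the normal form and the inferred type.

normal form:
  fun (n : Eq (Vec Nat (succ zero)) (vcons Nat zero (succ (succ (succ (succ zero)))) (vnil Nat)) (vcons Nat zero (succ (succ (succ (succ zero)))) (vnil Nat))) => succ zero
type:
  Eq (Vec Nat (succ zero)) (vcons Nat zero (succ (succ (succ (succ zero)))) (vnil Nat)) (vcons Nat zero (succ (succ (succ (succ zero)))) (vnil Nat)) -> Nat


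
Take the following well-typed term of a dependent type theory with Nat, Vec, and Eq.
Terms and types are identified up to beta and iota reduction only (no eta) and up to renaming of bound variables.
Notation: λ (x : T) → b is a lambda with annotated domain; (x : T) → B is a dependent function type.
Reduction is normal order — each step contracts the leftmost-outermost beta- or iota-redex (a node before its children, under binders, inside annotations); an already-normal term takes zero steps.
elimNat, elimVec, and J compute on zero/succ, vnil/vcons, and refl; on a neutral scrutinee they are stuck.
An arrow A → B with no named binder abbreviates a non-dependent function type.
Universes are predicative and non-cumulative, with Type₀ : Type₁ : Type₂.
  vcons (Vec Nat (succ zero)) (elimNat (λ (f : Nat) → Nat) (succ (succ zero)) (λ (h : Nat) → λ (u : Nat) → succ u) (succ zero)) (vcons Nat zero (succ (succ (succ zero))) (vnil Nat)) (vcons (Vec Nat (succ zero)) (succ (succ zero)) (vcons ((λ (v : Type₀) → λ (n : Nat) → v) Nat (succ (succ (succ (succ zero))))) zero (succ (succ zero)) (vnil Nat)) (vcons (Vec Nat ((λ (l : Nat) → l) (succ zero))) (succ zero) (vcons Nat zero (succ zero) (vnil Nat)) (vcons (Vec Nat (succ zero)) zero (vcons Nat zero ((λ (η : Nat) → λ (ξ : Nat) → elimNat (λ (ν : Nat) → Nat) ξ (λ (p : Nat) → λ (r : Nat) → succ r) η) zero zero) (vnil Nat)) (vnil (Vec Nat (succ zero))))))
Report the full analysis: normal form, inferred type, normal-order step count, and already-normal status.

normal form:
  vcons (Vec Nat (succ zero)) (succ (succ (succ zero))) (vcons Nat zero (succ (succ (succ zero))) (vnil Nat)) (vcons (Vec Nat (succ zero)) (succ (succ zero)) (vcons Nat zero (succ (succ zero)) (vnil Nat)) (vcons (Vec Nat (succ zero)) (succ zero) (vcons Nat zero (succ zero) (vnil Nat)) (vcons (Vec Nat (succ zero)) zero (vcons Nat zero zero (vnil Nat)) (vnil (Vec Nat (succ zero))))))
type:
  Vec (Vec Nat (succ zero)) (succ (succ (succ (succ zero))))
reduction steps (normal order): 10
started in normal form: no
first redex: an elimNat iota-redex


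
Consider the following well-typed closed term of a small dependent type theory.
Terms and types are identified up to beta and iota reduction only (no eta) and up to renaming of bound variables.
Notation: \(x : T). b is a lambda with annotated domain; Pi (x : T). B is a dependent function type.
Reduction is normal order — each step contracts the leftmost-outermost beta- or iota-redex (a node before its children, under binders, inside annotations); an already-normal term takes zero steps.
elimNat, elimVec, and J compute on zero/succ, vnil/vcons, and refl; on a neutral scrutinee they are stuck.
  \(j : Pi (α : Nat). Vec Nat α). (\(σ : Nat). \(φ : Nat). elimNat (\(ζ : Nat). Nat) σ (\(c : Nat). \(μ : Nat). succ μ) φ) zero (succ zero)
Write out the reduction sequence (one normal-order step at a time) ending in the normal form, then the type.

normal-order reduction sequence:
  \(j : Pi (α : Nat). Vec Nat α). (\(σ : Nat). \(φ : Nat). elimNat (\(ζ : Nat). Nat) σ (\(c : Nat). \(μ : Nat). succ μ) φ) zero (succ zero)
  ~> \(j : Pi (α : Nat). Vec Nat α). (\(σ : Nat). elimNat (\(φ : Nat). Nat) zero (\(ζ : Nat). \(c : Nat). succ c) σ) (succ zero)
  ~> \(j : Pi (α : Nat). Vec Nat α). elimNat (\(σ : Nat). Nat) zero (\(φ : Nat). \(ζ : Nat). succ ζ) (succ zero)
  ~> \(j : Pi (α : Nat). Vec Nat α). (\(σ : Nat). \(φ : Nat). succ φ) zero (elimNat (\(ζ : Nat). Nat) zero (\(c : Nat). \(μ : Nat). succ μ) zero)
  ~> \(j : Pi (α : Nat). Vec Nat α). (\(σ : Nat). succ σ) (elimNat (\(φ : Nat). Nat) zero (\(ζ : Nat). \(c : Nat). succ c) zero)
  ~> \(j : Pi (α : Nat). Vec Nat α). succ (elimNat (\(σ : Nat). Nat) zero (\(φ : Nat). \(ζ : Nat). succ ζ) zero)
  ~> \(j : Pi (α : Nat). Vec Nat α). succ zero
inferred type:
  Pi (j : Pi (α : Nat). Vec Nat α). Nat


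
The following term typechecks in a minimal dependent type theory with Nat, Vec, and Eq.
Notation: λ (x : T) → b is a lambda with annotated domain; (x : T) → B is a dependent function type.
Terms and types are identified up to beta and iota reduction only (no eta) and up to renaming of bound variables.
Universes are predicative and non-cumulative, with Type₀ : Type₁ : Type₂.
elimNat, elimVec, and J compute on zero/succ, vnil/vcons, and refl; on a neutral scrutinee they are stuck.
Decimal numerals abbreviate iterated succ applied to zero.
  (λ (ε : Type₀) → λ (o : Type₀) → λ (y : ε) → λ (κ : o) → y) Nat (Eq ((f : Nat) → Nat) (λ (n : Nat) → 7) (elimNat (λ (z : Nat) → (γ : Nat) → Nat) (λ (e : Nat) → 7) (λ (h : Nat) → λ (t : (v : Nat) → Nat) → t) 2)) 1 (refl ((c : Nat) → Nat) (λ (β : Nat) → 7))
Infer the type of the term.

the term's type:
  Nat


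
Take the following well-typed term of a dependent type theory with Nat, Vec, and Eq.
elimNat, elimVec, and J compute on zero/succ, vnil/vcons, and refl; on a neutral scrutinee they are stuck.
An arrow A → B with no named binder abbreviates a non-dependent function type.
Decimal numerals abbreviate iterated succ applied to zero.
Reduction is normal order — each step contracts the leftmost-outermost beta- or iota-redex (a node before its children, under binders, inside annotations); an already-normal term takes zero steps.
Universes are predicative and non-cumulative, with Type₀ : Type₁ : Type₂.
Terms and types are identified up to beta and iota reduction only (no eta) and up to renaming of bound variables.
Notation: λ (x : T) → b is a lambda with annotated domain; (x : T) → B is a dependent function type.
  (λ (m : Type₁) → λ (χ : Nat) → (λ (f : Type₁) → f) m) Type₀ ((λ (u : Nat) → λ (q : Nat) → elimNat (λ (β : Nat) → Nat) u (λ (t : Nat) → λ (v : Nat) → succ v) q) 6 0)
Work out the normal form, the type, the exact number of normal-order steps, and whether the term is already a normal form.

resulting normal form:
  Type₀
type:
  Type₁
reduction steps (normal order): 3
term was already normal: no
first contracted redex: a beta-redex


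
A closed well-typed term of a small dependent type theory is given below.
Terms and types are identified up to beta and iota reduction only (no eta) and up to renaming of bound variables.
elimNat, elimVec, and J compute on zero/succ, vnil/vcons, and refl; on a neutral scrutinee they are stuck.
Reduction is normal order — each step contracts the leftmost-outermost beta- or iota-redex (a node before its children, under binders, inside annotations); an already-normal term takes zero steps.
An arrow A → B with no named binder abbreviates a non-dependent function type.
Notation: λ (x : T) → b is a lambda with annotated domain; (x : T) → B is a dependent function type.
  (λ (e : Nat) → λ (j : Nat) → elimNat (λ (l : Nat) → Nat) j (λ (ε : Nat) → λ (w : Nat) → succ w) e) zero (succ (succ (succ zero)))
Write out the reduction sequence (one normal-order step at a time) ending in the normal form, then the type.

normal-order reduction sequence:
  (λ (e : Nat) → λ (j : Nat) → elimNat (λ (l : Nat) → Nat) j (λ (ε : Nat) → λ (w : Nat) → succ w) e) zero (succ (succ (succ zero)))
  ~> (λ (e : Nat) → elimNat (λ (j : Nat) → Nat) e (λ (l : Nat) → λ (ε : Nat) → succ ε) zero) (succ (succ (succ zero)))
  ~> elimNat (λ (e : Nat) → Nat) (succ (succ (succ zero))) (λ (j : Nat) → λ (l : Nat) → succ l) zero
  ~> succ (succ (succ zero))
inferred type:
  Nat


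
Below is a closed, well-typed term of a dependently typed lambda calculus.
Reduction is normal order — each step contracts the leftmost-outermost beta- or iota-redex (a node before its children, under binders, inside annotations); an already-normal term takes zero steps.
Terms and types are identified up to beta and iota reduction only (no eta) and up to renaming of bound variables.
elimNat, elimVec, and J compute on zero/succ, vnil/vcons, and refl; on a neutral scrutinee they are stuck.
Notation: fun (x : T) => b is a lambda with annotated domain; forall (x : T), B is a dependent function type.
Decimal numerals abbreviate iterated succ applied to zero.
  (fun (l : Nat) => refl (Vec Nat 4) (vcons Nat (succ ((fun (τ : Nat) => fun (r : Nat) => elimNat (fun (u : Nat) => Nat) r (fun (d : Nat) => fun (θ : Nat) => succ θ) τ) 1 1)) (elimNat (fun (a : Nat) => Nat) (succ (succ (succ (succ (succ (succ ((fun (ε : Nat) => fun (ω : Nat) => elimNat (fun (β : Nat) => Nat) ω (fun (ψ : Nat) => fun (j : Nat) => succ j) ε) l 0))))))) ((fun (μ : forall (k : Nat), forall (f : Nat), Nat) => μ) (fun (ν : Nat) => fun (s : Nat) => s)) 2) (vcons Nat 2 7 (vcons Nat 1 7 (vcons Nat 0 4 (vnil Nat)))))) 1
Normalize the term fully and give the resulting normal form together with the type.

resulting normal form:
  refl (Vec Nat 4) (vcons Nat 3 7 (vcons Nat 2 7 (vcons Nat 1 7 (vcons Nat 0 4 (vnil Nat)))))
inferred type:
  Eq (Vec Nat 4) (vcons Nat 3 7 (vcons Nat 2 7 (vcons Nat 1 7 (vcons Nat 0 4 (vnil Nat))))) (vcons Nat 3 7 (vcons Nat 2 7 (vcons Nat 1 7 (vcons Nat 0 4 (vnil Nat)))))


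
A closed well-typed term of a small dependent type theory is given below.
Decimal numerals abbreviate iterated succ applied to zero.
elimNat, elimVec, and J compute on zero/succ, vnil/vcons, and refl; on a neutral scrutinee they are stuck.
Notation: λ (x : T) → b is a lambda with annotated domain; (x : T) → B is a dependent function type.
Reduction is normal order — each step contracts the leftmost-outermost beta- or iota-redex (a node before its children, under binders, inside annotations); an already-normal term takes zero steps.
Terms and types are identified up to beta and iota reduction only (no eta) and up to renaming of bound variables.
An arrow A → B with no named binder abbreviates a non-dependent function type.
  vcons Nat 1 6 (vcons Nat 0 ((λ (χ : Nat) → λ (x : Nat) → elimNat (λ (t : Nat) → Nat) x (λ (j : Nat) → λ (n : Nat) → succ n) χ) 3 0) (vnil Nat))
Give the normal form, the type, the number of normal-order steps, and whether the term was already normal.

reduced normal form:
  vcons Nat 1 6 (vcons Nat 0 3 (vnil Nat))
the term's type:
  Vec Nat 2
normal-order step count: 12
already normal: no
first redex: a beta-redex


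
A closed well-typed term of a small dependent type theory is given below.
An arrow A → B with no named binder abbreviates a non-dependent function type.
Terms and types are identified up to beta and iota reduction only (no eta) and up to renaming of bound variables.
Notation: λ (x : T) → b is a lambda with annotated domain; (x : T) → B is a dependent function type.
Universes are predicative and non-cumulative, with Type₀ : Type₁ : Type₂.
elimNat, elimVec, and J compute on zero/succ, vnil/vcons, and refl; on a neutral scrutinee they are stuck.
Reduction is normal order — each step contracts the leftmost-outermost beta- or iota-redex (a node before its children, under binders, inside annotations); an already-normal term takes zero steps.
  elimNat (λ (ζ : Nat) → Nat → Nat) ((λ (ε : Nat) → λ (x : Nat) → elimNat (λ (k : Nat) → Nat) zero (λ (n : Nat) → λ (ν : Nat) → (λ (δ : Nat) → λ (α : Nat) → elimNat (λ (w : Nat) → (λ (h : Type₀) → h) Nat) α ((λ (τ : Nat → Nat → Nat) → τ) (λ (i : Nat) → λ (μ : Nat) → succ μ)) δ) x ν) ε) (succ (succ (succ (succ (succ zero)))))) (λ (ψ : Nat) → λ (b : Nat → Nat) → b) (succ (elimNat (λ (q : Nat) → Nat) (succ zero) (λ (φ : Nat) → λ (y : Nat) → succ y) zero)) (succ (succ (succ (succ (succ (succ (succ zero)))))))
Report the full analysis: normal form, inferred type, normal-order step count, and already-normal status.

resulting normal form:
  succ (succ (succ (succ (succ (succ (succ (succ (succ (succ (succ (succ (succ (succ (succ (succ (succ (succ (succ (succ (succ (succ (succ (succ (succ (succ (succ (succ (succ (succ (succ (succ (succ (succ (succ zero))))))))))))))))))))))))))))))))))
inferred type:
  Nat
reduction steps (normal order): 156
started in normal form: no
first contracted redex: an elimNat iota-redex


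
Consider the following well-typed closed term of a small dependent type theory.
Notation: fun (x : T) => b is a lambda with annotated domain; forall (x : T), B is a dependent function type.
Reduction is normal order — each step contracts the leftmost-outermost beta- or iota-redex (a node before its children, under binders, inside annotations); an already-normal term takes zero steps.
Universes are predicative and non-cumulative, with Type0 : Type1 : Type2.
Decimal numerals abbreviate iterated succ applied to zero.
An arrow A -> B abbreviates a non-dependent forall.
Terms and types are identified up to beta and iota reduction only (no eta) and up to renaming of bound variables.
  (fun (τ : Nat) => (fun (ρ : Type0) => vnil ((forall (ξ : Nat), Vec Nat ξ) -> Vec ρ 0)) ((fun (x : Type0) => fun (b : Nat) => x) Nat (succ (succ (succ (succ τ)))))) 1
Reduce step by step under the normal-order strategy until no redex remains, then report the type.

normal-order reduction sequence:
  (fun (τ : Nat) => (fun (ρ : Type0) => vnil ((forall (ξ : Nat), Vec Nat ξ) -> Vec ρ 0)) ((fun (x : Type0) => fun (b : Nat) => x) Nat (succ (succ (succ (succ τ)))))) 1
  ~> (fun (τ : Type0) => vnil ((forall (ρ : Nat), Vec Nat ρ) -> Vec τ 0)) ((fun (ξ : Type0) => fun (x : Nat) => ξ) Nat 5)
  ~> vnil ((forall (τ : Nat), Vec Nat τ) -> Vec ((fun (ρ : Type0) => fun (ξ : Nat) => ρ) Nat 5) 0)
  ~> vnil ((forall (τ : Nat), Vec Nat τ) -> Vec ((fun (ρ : Nat) => Nat) 5) 0)
  ~> vnil ((forall (τ : Nat), Vec Nat τ) -> Vec Nat 0)
inferred type:
  Vec ((forall (τ : Nat), Vec Nat τ) -> Vec Nat 0) 0


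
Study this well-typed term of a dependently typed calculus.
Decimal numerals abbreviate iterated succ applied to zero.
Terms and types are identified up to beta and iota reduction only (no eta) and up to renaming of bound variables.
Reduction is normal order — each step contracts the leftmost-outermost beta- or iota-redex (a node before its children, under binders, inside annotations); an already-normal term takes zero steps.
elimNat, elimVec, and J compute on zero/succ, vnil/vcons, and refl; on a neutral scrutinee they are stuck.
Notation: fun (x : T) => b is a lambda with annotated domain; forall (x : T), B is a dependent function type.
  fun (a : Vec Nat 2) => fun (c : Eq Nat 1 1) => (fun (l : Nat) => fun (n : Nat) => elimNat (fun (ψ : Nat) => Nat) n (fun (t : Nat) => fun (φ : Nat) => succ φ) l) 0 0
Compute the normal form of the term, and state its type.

normal form:
  fun (a : Vec Nat 2) => fun (c : Eq Nat 1 1) => 0
type:
  forall (a : Vec Nat 2), forall (c : Eq Nat 1 1), Nat
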